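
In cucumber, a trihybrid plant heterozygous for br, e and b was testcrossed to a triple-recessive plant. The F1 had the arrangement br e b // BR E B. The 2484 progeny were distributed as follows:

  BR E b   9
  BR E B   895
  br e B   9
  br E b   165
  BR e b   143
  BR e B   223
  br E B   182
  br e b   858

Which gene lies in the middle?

b

The two rarest classes, br e B and BR E b, are the double crossovers. Comparing them with the parentals, only the b allele has switched, so b is the middle locus and the order is br – b – e.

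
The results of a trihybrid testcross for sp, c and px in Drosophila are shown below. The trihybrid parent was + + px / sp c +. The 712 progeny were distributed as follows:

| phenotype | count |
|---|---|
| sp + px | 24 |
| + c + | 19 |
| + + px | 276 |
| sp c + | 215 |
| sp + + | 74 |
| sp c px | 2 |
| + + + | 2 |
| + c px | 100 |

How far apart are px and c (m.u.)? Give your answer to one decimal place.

25.0 m.u.

The two rarest classes, + + + and sp c px, are the double crossovers. Comparing them with the parentals, only the px allele has switched, so px is the middle locus and the order is sp – px – c.
Crossovers in the px–c interval produce the single-crossover classes + c px and sp + + (100 + 74 = 174) plus the double crossovers (4).
RF(px–c) = (174 + 4) / 712 = 178/712 = 0.2500 → 25.0 m.u.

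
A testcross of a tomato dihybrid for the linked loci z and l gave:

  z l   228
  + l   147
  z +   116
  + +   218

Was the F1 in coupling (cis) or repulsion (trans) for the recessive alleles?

The two most frequent classes are + + (218) and z l (228); these are the parental (non-recombinant) types.
So the F1 carried + + on one chromosome and z l on the other — the recessive alleles are on the same chromosome (cis / coupling).

cis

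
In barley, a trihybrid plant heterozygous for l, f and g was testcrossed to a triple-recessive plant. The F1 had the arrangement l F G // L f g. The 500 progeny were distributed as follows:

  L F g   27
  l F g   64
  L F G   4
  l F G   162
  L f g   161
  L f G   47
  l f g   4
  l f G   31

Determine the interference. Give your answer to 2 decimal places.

0.49

The two rarest classes, L F G and l f g, are the double crossovers. Comparing them with the parentals, only the l allele has switched, so l is the middle locus and the order is g – l – f.
g–l: (111 + 8)/500 = 0.2380; l–f: (58 + 8)/500 = 0.1320.
Expected DCO frequency = 0.2380 × 0.1320 ≈ 0.03142; observed = 8/500 ≈ 0.01600.
Coefficient of coincidence = 0.01600/0.03142 ≈ 0.51; interference = 1 − 0.51 = 0.49.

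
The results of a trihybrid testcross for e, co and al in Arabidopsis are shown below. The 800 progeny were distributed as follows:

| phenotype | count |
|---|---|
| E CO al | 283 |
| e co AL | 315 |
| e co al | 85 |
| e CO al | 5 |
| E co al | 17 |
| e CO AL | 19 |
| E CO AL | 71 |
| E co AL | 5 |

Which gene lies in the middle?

e

The two most frequent reciprocal classes, E CO al and e co AL, are the parental types, so the F1 was E CO al / e co AL.
The two rarest classes, e CO al and E co AL, are the double crossovers. Comparing them with the parentals, only the e allele has switched, so e is the middle locus and the order is al – e – co.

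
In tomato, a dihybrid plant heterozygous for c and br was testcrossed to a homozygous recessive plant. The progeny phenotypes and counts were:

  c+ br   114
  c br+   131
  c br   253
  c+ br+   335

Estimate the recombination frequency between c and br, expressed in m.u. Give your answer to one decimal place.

The two most frequent classes, c+ br+ (335) and c br (253), are the parental types, so the F1 was c+ br+ / c br.
The recombinant classes are c+ br and c br+: 114 + 131 = 245.
Recombination frequency = 245/833 = 0.2941 ≈ 29.4%, i.e. 29.4 m.u.

29.4 m.u.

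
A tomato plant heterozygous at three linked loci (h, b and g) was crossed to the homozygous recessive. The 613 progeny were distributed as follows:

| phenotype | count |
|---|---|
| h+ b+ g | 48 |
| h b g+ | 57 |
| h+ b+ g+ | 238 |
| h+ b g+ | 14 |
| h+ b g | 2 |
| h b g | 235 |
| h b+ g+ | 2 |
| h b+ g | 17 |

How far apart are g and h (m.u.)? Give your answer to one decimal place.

17.8 m.u.

The two most frequent reciprocal classes, h+ b+ g+ and h b g, are the parental types, so the F1 was h+ b+ g+ / h b g.
The two rarest classes, h b+ g+ and h+ b g, are the double crossovers. Comparing them with the parentals, only the h allele has switched, so h is the middle locus and the order is g – h – b.
Crossovers in the g–h interval produce the single-crossover classes h+ b+ g and h b g+ (48 + 57 = 105) plus the double crossovers (4).
RF(g–h) = (105 + 4) / 613 = 109/613 = 0.1778 → 17.8 m.u.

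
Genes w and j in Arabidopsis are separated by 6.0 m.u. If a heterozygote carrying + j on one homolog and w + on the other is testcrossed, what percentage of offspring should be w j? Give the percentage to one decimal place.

A map distance of 6.0 m.u. corresponds to a recombination frequency of 0.060.
The F1 is + j / w +, so w j is a recombinant gamete class with expected frequency r/2 = 0.060/2 = 0.0300.
That is 0.0300 = 3.0% of the progeny.

3.0%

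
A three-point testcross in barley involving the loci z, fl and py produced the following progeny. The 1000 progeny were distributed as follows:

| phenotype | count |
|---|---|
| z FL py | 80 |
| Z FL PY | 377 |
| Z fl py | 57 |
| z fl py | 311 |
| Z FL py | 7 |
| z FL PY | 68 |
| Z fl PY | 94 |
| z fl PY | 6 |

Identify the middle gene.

py

The two most frequent reciprocal classes, Z FL PY and z fl py, are the parental types, so the F1 was Z FL PY / z fl py.
The two rarest classes, Z FL py and z fl PY, are the double crossovers. Comparing them with the parentals, only the py allele has switched, so py is the middle locus and the order is fl – py – z.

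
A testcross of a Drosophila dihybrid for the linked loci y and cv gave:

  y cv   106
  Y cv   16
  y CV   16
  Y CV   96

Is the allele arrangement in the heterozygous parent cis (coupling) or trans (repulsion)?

The two most frequent classes are Y CV (96) and y cv (106); these are the parental (non-recombinant) types.
So the F1 carried Y CV on one chromosome and y cv on the other — the recessive alleles are on the same chromosome (cis / coupling).

cis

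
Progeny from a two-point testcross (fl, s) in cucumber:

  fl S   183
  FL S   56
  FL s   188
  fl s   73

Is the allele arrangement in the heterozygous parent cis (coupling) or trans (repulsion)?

trans

The two most frequent classes are FL s (188) and fl S (183); these are the parental (non-recombinant) types.
So the F1 carried FL s on one chromosome and fl S on the other — the recessive alleles are on opposite chromosomes (trans / repulsion).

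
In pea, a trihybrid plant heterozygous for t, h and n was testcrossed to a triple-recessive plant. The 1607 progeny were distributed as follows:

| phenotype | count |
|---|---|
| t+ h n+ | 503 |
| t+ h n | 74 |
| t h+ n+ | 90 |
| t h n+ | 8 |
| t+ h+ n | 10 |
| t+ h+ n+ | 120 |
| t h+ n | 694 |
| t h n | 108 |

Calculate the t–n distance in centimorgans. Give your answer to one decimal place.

The two most frequent reciprocal classes, t h+ n and t+ h n+, are the parental types, so the F1 was t h+ n / t+ h n+.
The two rarest classes, t+ h+ n and t h n+, are the double crossovers. Comparing them with the parentals, only the t allele has switched, so t is the middle locus and the order is h – t – n.
Crossovers in the t–n interval produce the single-crossover classes t h+ n+ and t+ h n (90 + 74 = 164) plus the double crossovers (18).
RF(t–n) = (164 + 18) / 1607 = 182/1607 = 0.1133 → 11.3 centimorgans.

11.3 centimorgans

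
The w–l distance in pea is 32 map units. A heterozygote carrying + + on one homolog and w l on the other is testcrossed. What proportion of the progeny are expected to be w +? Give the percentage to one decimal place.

A map distance of 32 map units corresponds to a recombination frequency of 0.320.
The F1 is + + / w l, so w + is a recombinant gamete class with expected frequency r/2 = 0.320/2 = 0.1600.
That is 0.1600 = 16.0% of the progeny.

16.0%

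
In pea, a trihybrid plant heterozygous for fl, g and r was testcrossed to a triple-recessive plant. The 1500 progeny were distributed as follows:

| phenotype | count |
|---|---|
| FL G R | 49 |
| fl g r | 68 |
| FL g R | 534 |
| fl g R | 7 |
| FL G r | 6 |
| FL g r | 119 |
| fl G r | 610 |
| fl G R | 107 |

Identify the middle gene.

fl

The two most frequent reciprocal classes, FL g R and fl G r, are the parental types, so the F1 was FL g R / fl G r.
The two rarest classes, fl g R and FL G r, are the double crossovers. Comparing them with the parentals, only the fl allele has switched, so fl is the middle locus and the order is g – fl – r.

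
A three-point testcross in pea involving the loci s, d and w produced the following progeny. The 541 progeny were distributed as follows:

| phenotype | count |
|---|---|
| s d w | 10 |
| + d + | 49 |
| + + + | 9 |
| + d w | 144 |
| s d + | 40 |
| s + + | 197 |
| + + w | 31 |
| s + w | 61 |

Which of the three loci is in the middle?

s

The two most frequent reciprocal classes, s + + and + d w, are the parental types, so the F1 was s + + / + d w.
The two rarest classes, + + + and s d w, are the double crossovers. Comparing them with the parentals, only the s allele has switched, so s is the middle locus and the order is d – s – w.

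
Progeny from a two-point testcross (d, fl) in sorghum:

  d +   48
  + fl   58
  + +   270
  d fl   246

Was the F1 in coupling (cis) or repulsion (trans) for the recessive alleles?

cis

The two most frequent classes are + + (270) and d fl (246); these are the parental (non-recombinant) types.
So the F1 carried + + on one chromosome and d fl on the other — the recessive alleles are on the same chromosome (cis / coupling).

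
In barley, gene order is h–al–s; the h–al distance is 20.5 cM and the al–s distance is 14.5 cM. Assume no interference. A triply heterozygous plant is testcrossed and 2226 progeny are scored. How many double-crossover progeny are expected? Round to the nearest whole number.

66

Map distances give recombination frequencies of 0.205 and 0.145 for the two intervals.
With no interference, expected double-crossover frequency = 0.205 × 0.145 = 0.02972.
Expected number = 0.02972 × 2226 = 66.17 ≈ 66.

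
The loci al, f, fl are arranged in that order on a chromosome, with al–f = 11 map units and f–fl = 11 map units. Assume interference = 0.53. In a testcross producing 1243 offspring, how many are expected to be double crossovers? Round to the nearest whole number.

Map distances give recombination frequencies of 0.110 and 0.110 for the two intervals.
With interference 0.53 (so coincidence = 0.47), expected double-crossover frequency = 0.110 × 0.110 × 0.47 = 0.00569.
Expected number = 0.00569 × 1243 = 7.07 ≈ 7.

7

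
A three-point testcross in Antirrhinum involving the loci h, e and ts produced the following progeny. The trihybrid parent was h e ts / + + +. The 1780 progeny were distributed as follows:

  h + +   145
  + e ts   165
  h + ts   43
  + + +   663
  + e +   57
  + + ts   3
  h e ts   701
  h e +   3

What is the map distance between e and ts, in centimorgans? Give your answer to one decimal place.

The two rarest classes, h e + and + + ts, are the double crossovers. Comparing them with the parentals, only the ts allele has switched, so ts is the middle locus and the order is e – ts – h.
Crossovers in the e–ts interval produce the single-crossover classes h + ts and + e + (43 + 57 = 100) plus the double crossovers (6).
RF(e–ts) = (100 + 6) / 1780 = 106/1780 = 0.0596 → 6.0 centimorgans.

6.0 centimorgans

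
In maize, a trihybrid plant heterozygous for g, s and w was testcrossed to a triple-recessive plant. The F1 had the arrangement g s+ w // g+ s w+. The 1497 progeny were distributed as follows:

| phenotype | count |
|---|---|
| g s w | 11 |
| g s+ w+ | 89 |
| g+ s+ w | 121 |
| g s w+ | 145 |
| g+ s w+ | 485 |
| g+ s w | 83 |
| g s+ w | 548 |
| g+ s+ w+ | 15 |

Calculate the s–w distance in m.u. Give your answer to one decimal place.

13.2 m.u.

The two rarest classes, g s w and g+ s+ w+, are the double crossovers. Comparing them with the parentals, only the s allele has switched, so s is the middle locus and the order is g – s – w.
Crossovers in the s–w interval produce the single-crossover classes g s+ w+ and g+ s w (89 + 83 = 172) plus the double crossovers (26).
RF(s–w) = (172 + 26) / 1497 = 198/1497 = 0.1323 → 13.2 m.u.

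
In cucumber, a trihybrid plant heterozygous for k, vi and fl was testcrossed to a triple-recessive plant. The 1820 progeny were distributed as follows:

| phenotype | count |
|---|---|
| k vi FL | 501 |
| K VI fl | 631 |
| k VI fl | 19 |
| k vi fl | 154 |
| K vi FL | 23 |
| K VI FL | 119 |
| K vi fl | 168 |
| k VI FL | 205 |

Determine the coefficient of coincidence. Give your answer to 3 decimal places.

0.585

The two most frequent reciprocal classes, k vi FL and K VI fl, are the parental types, so the F1 was k vi FL / K VI fl.
The two rarest classes, K vi FL and k VI fl, are the double crossovers. Comparing them with the parentals, only the k allele has switched, so k is the middle locus and the order is fl – k – vi.
fl–k: (273 + 42)/1820 = 0.1731; k–vi: (373 + 42)/1820 = 0.2280.
Expected DCO frequency = 0.1731 × 0.2280 ≈ 0.03947; observed = 42/1820 ≈ 0.02308.
Coefficient of coincidence = 0.02308/0.03947 ≈ 0.585.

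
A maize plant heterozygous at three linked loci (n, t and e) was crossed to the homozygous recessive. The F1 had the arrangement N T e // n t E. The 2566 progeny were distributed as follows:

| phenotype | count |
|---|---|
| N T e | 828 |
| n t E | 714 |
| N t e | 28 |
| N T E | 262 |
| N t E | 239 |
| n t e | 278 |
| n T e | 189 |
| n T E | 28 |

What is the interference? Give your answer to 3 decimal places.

0.502

The two rarest classes, N t e and n T E, are the double crossovers. Comparing them with the parentals, only the t allele has switched, so t is the middle locus and the order is e – t – n.
e–t: (540 + 56)/2566 = 0.2323; t–n: (428 + 56)/2566 = 0.1886.
Expected DCO frequency = 0.2323 × 0.1886 ≈ 0.04381; observed = 56/2566 ≈ 0.02182.
Coefficient of coincidence = 0.02182/0.04381 ≈ 0.498; interference = 1 − 0.498 = 0.502.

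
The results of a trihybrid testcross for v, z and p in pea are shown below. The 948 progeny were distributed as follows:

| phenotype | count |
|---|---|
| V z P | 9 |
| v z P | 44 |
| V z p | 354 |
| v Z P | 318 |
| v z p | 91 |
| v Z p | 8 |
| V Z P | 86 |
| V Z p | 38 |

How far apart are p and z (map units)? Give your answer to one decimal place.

10.4 map units

The two most frequent reciprocal classes, v Z P and V z p, are the parental types, so the F1 was v Z P / V z p.
The two rarest classes, v Z p and V z P, are the double crossovers. Comparing them with the parentals, only the p allele has switched, so p is the middle locus and the order is v – p – z.
Crossovers in the p–z interval produce the single-crossover classes v z P and V Z p (44 + 38 = 82) plus the double crossovers (17).
RF(p–z) = (82 + 17) / 948 = 99/948 = 0.1044 → 10.4 map units.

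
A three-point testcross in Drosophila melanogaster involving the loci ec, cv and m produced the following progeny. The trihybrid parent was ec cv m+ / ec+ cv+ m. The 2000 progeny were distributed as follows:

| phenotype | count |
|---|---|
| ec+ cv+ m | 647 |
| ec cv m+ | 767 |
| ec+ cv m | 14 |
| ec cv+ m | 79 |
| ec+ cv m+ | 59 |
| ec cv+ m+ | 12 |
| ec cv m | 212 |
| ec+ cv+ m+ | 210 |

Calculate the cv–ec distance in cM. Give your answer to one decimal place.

8.2 cM

The two rarest classes, ec cv+ m+ and ec+ cv m, are the double crossovers. Comparing them with the parentals, only the cv allele has switched, so cv is the middle locus and the order is ec – cv – m.
Crossovers in the ec–cv interval produce the single-crossover classes ec+ cv m+ and ec cv+ m (59 + 79 = 138) plus the double crossovers (26).
RF(ec–cv) = (138 + 26) / 2000 = 164/2000 = 0.0820 → 8.2 cM.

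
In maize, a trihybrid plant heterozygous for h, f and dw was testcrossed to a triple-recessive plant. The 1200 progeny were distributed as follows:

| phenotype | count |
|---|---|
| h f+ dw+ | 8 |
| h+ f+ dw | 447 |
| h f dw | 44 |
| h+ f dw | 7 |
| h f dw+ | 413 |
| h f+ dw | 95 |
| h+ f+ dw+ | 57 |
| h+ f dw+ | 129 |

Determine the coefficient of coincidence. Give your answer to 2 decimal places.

The two most frequent reciprocal classes, h f dw+ and h+ f+ dw, are the parental types, so the F1 was h f dw+ / h+ f+ dw.
The two rarest classes, h f+ dw+ and h+ f dw, are the double crossovers. Comparing them with the parentals, only the f allele has switched, so f is the middle locus and the order is h – f – dw.
h–f: (224 + 15)/1200 = 0.1992; f–dw: (101 + 15)/1200 = 0.0967.
Expected DCO frequency = 0.1992 × 0.0967 ≈ 0.01926; observed = 15/1200 ≈ 0.01250.
Coefficient of coincidence = 0.01250/0.01926 ≈ 0.65.

0.65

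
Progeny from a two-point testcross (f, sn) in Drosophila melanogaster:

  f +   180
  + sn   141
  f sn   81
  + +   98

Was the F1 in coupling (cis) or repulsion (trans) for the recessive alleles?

The two most frequent classes are + sn (141) and f + (180); these are the parental (non-recombinant) types.
So the F1 carried + sn on one chromosome and f + on the other — the recessive alleles are on opposite chromosomes (trans / repulsion).

trans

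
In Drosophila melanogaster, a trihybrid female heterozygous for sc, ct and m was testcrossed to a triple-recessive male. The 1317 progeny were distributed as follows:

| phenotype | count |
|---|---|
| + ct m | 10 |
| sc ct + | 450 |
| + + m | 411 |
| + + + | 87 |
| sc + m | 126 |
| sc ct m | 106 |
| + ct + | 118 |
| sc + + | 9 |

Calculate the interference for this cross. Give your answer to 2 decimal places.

The two most frequent reciprocal classes, + + m and sc ct +, are the parental types, so the F1 was + + m / sc ct +.
The two rarest classes, + ct m and sc + +, are the double crossovers. Comparing them with the parentals, only the ct allele has switched, so ct is the middle locus and the order is m – ct – sc.
m–ct: (193 + 19)/1317 = 0.1610; ct–sc: (244 + 19)/1317 = 0.1997.
Expected DCO frequency = 0.1610 × 0.1997 ≈ 0.03215; observed = 19/1317 ≈ 0.01443.
Coefficient of coincidence = 0.01443/0.03215 ≈ 0.45; interference = 1 − 0.45 = 0.55.

0.55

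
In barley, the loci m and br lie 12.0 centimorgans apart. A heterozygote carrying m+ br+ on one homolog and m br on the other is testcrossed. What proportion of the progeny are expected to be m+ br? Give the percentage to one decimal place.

6.0%

A map distance of 12.0 centimorgans corresponds to a recombination frequency of 0.120.
The F1 is m+ br+ / m br, so m+ br is a recombinant gamete class with expected frequency r/2 = 0.120/2 = 0.0600.
That is 0.0600 = 6.0% of the progeny.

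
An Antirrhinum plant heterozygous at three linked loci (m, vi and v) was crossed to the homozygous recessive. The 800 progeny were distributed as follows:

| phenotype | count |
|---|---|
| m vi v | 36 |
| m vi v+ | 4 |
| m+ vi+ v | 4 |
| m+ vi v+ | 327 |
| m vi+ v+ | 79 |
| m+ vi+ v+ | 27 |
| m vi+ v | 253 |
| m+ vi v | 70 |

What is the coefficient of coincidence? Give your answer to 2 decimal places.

The two most frequent reciprocal classes, m+ vi v+ and m vi+ v, are the parental types, so the F1 was m+ vi v+ / m vi+ v.
The two rarest classes, m vi v+ and m+ vi+ v, are the double crossovers. Comparing them with the parentals, only the m allele has switched, so m is the middle locus and the order is vi – m – v.
vi–m: (63 + 8)/800 = 0.0887; m–v: (149 + 8)/800 = 0.1963.
Expected DCO frequency = 0.0887 × 0.1963 ≈ 0.01741; observed = 8/800 ≈ 0.01000.
Coefficient of coincidence = 0.01000/0.01741 ≈ 0.57.

0.57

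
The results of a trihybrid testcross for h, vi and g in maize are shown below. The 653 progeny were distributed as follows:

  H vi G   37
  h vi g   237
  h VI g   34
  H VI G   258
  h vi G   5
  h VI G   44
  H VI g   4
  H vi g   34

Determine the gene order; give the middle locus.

g

The two most frequent reciprocal classes, H VI G and h vi g, are the parental types, so the F1 was H VI G / h vi g.
The two rarest classes, H VI g and h vi G, are the double crossovers. Comparing them with the parentals, only the g allele has switched, so g is the middle locus and the order is h – g – vi.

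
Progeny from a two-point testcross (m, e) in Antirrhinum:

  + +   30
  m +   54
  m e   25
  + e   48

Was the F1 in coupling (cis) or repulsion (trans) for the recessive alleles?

trans

The two most frequent classes are + e (48) and m + (54); these are the parental (non-recombinant) types.
So the F1 carried + e on one chromosome and m + on the other — the recessive alleles are on opposite chromosomes (trans / repulsion).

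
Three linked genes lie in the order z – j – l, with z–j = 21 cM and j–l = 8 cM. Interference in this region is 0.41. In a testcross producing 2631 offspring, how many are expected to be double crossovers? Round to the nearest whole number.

26

Map distances give recombination frequencies of 0.210 and 0.080 for the two intervals.
With interference 0.41 (so coincidence = 0.59), expected double-crossover frequency = 0.210 × 0.080 × 0.59 = 0.00991.
Expected number = 0.00991 × 2631 = 26.08 ≈ 26.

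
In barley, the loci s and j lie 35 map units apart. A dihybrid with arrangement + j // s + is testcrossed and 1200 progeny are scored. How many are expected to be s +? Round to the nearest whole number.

A map distance of 35 map units corresponds to a recombination frequency of 0.350.
The F1 is + j / s +, so s + is a parental gamete class with expected frequency (1 − r)/2 = 0.650/2 = 0.3250.
Expected number = 0.3250 × 1200 = 390.00 ≈ 390.

390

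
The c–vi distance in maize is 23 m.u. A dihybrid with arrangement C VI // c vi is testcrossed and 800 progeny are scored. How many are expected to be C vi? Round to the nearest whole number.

92

A map distance of 23 m.u. corresponds to a recombination frequency of 0.230.
The F1 is C VI / c vi, so C vi is a recombinant gamete class with expected frequency r/2 = 0.230/2 = 0.1150.
Expected number = 0.1150 × 800 = 92.00 ≈ 92.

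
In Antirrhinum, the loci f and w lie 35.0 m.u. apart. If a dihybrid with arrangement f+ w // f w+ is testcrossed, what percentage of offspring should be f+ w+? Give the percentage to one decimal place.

17.5%

A map distance of 35.0 m.u. corresponds to a recombination frequency of 0.350.
The F1 is f+ w / f w+, so f+ w+ is a recombinant gamete class with expected frequency r/2 = 0.350/2 = 0.1750.
That is 0.1750 = 17.5% of the progeny.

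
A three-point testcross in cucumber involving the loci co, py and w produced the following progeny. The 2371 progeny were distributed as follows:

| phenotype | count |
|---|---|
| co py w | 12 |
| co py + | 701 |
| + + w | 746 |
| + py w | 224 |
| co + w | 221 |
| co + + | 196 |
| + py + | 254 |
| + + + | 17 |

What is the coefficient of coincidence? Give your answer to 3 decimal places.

The two most frequent reciprocal classes, + + w and co py +, are the parental types, so the F1 was + + w / co py +.
The two rarest classes, + + + and co py w, are the double crossovers. Comparing them with the parentals, only the w allele has switched, so w is the middle locus and the order is py – w – co.
py–w: (420 + 29)/2371 = 0.1894; w–co: (475 + 29)/2371 = 0.2126.
Expected DCO frequency = 0.1894 × 0.2126 ≈ 0.04027; observed = 29/2371 ≈ 0.01223.
Coefficient of coincidence = 0.01223/0.04027 ≈ 0.304.

0.304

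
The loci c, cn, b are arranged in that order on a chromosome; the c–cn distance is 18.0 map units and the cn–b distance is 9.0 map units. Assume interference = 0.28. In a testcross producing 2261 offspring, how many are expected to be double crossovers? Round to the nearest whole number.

26

Map distances give recombination frequencies of 0.180 and 0.090 for the two intervals.
With interference 0.28 (so coincidence = 0.72), expected double-crossover frequency = 0.180 × 0.090 × 0.72 = 0.01166.
Expected number = 0.01166 × 2261 = 26.37 ≈ 26.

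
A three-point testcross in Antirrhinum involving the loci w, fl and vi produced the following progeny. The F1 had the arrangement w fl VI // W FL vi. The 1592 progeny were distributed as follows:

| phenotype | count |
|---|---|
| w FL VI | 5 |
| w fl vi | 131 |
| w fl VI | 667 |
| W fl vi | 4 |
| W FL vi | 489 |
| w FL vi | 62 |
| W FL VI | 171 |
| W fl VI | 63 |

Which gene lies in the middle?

The two rarest classes, w FL VI and W fl vi, are the double crossovers. Comparing them with the parentals, only the fl allele has switched, so fl is the middle locus and the order is vi – fl – w.

fl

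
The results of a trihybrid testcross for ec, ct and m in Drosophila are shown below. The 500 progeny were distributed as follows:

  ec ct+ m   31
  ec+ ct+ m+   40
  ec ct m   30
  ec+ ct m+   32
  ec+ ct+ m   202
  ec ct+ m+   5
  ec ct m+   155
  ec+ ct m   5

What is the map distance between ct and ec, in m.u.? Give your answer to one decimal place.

14.6 m.u.

The two most frequent reciprocal classes, ec ct m+ and ec+ ct+ m, are the parental types, so the F1 was ec ct m+ / ec+ ct+ m.
The two rarest classes, ec ct+ m+ and ec+ ct m, are the double crossovers. Comparing them with the parentals, only the ct allele has switched, so ct is the middle locus and the order is ec – ct – m.
Crossovers in the ec–ct interval produce the single-crossover classes ec+ ct m+ and ec ct+ m (32 + 31 = 63) plus the double crossovers (10).
RF(ec–ct) = (63 + 10) / 500 = 73/500 = 0.1460 → 14.6 m.u.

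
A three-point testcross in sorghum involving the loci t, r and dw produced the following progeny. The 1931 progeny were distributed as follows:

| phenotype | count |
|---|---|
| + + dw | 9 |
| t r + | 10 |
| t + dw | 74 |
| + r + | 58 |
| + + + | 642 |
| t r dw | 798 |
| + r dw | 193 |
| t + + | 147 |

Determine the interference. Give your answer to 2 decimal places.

0.32

The two most frequent reciprocal classes, t r dw and + + +, are the parental types, so the F1 was t r dw / + + +.
The two rarest classes, t r + and + + dw, are the double crossovers. Comparing them with the parentals, only the dw allele has switched, so dw is the middle locus and the order is r – dw – t.
r–dw: (132 + 19)/1931 = 0.0782; dw–t: (340 + 19)/1931 = 0.1859.
Expected DCO frequency = 0.0782 × 0.1859 ≈ 0.01454; observed = 19/1931 ≈ 0.00984.
Coefficient of coincidence = 0.00984/0.01454 ≈ 0.68; interference = 1 − 0.68 = 0.32.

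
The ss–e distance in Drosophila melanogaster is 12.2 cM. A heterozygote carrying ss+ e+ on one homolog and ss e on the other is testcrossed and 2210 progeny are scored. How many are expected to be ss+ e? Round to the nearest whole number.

135

A map distance of 12.2 cM corresponds to a recombination frequency of 0.122.
The F1 is ss+ e+ / ss e, so ss+ e is a recombinant gamete class with expected frequency r/2 = 0.122/2 = 0.0610.
Expected number = 0.0610 × 2210 = 134.81 ≈ 135.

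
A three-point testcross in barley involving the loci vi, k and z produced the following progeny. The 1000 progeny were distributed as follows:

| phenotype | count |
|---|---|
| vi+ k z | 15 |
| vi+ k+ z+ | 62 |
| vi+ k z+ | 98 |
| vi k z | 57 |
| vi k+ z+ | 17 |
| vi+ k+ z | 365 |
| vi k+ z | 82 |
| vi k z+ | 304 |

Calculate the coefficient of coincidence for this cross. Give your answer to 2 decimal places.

The two most frequent reciprocal classes, vi+ k+ z and vi k z+, are the parental types, so the F1 was vi+ k+ z / vi k z+.
The two rarest classes, vi+ k z and vi k+ z+, are the double crossovers. Comparing them with the parentals, only the k allele has switched, so k is the middle locus and the order is z – k – vi.
z–k: (119 + 32)/1000 = 0.1510; k–vi: (180 + 32)/1000 = 0.2120.
Expected DCO frequency = 0.1510 × 0.2120 ≈ 0.03201; observed = 32/1000 ≈ 0.03200.
Coefficient of coincidence = 0.03200/0.03201 ≈ 1.00.

1.00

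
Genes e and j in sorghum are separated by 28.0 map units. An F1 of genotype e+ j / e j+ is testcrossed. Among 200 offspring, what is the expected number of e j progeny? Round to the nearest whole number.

A map distance of 28.0 map units corresponds to a recombination frequency of 0.280.
The F1 is e+ j / e j+, so e j is a recombinant gamete class with expected frequency r/2 = 0.280/2 = 0.1400.
Expected number = 0.1400 × 200 = 28.00 ≈ 28.

28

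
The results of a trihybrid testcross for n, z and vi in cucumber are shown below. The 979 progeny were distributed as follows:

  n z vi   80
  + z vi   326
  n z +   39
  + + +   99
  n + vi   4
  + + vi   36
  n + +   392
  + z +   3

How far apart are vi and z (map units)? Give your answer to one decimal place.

8.4 map units

The two most frequent reciprocal classes, n + + and + z vi, are the parental types, so the F1 was n + + / + z vi.
The two rarest classes, n + vi and + z +, are the double crossovers. Comparing them with the parentals, only the vi allele has switched, so vi is the middle locus and the order is n – vi – z.
Crossovers in the vi–z interval produce the single-crossover classes n z + and + + vi (39 + 36 = 75) plus the double crossovers (7).
RF(vi–z) = (75 + 7) / 979 = 82/979 = 0.0838 → 8.4 map units.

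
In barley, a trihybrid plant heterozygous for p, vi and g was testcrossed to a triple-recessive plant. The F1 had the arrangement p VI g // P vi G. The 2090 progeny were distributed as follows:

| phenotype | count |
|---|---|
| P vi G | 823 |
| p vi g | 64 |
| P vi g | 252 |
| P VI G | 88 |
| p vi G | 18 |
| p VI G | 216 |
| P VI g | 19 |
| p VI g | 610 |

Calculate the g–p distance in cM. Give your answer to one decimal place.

24.2 cM

The two rarest classes, P VI g and p vi G, are the double crossovers. Comparing them with the parentals, only the p allele has switched, so p is the middle locus and the order is vi – p – g.
Crossovers in the p–g interval produce the single-crossover classes p VI G and P vi g (216 + 252 = 468) plus the double crossovers (37).
RF(p–g) = (468 + 37) / 2090 = 505/2090 = 0.2416 → 24.2 cM.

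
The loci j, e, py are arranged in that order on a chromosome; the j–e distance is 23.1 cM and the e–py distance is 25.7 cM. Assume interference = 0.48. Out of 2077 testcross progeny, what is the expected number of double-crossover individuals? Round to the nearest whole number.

64

Map distances give recombination frequencies of 0.231 and 0.257 for the two intervals.
With interference 0.48 (so coincidence = 0.52), expected double-crossover frequency = 0.231 × 0.257 × 0.52 = 0.03087.
Expected number = 0.03087 × 2077 = 64.12 ≈ 64.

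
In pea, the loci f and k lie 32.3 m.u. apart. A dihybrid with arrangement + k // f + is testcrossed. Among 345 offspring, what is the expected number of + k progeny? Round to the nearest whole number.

A map distance of 32.3 m.u. corresponds to a recombination frequency of 0.323.
The F1 is + k / f +, so + k is a parental gamete class with expected frequency (1 − r)/2 = 0.677/2 = 0.3385.
Expected number = 0.3385 × 345 = 116.78 ≈ 117.

117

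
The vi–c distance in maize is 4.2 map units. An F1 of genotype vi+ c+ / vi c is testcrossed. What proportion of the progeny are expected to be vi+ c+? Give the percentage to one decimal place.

47.9%

A map distance of 4.2 map units corresponds to a recombination frequency of 0.042.
The F1 is vi+ c+ / vi c, so vi+ c+ is a parental gamete class with expected frequency (1 − r)/2 = 0.958/2 = 0.4790.
That is 0.4790 = 47.9% of the progeny.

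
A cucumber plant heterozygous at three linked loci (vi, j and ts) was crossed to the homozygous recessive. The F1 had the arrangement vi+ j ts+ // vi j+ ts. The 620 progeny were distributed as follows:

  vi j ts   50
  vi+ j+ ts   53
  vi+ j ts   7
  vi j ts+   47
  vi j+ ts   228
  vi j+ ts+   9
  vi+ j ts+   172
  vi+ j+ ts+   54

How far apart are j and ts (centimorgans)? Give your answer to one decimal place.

The two rarest classes, vi+ j ts and vi j+ ts+, are the double crossovers. Comparing them with the parentals, only the ts allele has switched, so ts is the middle locus and the order is vi – ts – j.
Crossovers in the ts–j interval produce the single-crossover classes vi+ j+ ts+ and vi j ts (54 + 50 = 104) plus the double crossovers (16).
RF(ts–j) = (104 + 16) / 620 = 120/620 = 0.1935 → 19.4 centimorgans.

19.4 centimorgans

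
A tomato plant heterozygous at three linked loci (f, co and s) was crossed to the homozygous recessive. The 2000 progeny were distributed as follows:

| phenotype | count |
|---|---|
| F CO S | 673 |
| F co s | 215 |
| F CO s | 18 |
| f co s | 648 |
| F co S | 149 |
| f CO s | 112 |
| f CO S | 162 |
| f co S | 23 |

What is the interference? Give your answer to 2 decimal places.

The two most frequent reciprocal classes, F CO S and f co s, are the parental types, so the F1 was F CO S / f co s.
The two rarest classes, F CO s and f co S, are the double crossovers. Comparing them with the parentals, only the s allele has switched, so s is the middle locus and the order is f – s – co.
f–s: (377 + 41)/2000 = 0.2090; s–co: (261 + 41)/2000 = 0.1510.
Expected DCO frequency = 0.2090 × 0.1510 ≈ 0.03156; observed = 41/2000 ≈ 0.02050.
Coefficient of coincidence = 0.02050/0.03156 ≈ 0.65; interference = 1 − 0.65 = 0.35.

0.35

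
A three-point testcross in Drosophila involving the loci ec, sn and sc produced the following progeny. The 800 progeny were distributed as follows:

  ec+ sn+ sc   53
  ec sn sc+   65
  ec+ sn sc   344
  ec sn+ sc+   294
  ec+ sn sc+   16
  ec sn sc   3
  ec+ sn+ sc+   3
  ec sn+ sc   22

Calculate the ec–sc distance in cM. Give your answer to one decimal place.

5.5 cM

The two most frequent reciprocal classes, ec+ sn sc and ec sn+ sc+, are the parental types, so the F1 was ec+ sn sc / ec sn+ sc+.
The two rarest classes, ec sn sc and ec+ sn+ sc+, are the double crossovers. Comparing them with the parentals, only the ec allele has switched, so ec is the middle locus and the order is sc – ec – sn.
Crossovers in the sc–ec interval produce the single-crossover classes ec+ sn sc+ and ec sn+ sc (16 + 22 = 38) plus the double crossovers (6).
RF(sc–ec) = (38 + 6) / 800 = 44/800 = 0.0550 → 5.5 cM.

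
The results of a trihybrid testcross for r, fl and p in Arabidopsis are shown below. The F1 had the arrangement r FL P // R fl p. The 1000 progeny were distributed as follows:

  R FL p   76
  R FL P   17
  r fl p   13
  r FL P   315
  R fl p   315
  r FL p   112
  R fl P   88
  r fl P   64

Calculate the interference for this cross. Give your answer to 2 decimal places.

The two rarest classes, R FL P and r fl p, are the double crossovers. Comparing them with the parentals, only the r allele has switched, so r is the middle locus and the order is p – r – fl.
p–r: (200 + 30)/1000 = 0.2300; r–fl: (140 + 30)/1000 = 0.1700.
Expected DCO frequency = 0.2300 × 0.1700 ≈ 0.03910; observed = 30/1000 ≈ 0.03000.
Coefficient of coincidence = 0.03000/0.03910 ≈ 0.77; interference = 1 − 0.77 = 0.23.

0.23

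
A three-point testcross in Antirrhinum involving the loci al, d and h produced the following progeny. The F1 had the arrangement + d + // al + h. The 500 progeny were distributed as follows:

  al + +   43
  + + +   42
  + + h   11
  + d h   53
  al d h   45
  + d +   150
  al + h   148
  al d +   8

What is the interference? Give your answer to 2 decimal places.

0.22

The two rarest classes, al d + and + + h, are the double crossovers. Comparing them with the parentals, only the al allele has switched, so al is the middle locus and the order is h – al – d.
h–al: (96 + 19)/500 = 0.2300; al–d: (87 + 19)/500 = 0.2120.
Expected DCO frequency = 0.2300 × 0.2120 ≈ 0.04876; observed = 19/500 ≈ 0.03800.
Coefficient of coincidence = 0.03800/0.04876 ≈ 0.78; interference = 1 − 0.78 = 0.22.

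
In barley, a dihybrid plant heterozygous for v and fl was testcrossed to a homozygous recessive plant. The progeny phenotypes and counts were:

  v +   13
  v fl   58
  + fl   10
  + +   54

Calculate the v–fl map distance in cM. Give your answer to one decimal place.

17.0 cM

The two most frequent classes, + + (54) and v fl (58), are the parental types, so the F1 was + + / v fl.
The recombinant classes are + fl and v +: 10 + 13 = 23.
Recombination frequency = 23/135 = 0.1704 ≈ 17.0%, i.e. 17.0 cM.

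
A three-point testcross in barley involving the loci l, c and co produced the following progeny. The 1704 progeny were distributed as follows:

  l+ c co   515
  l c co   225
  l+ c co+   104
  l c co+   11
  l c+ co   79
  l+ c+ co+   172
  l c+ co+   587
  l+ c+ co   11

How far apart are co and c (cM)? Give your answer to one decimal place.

12.0 cM

The two most frequent reciprocal classes, l+ c co and l c+ co+, are the parental types, so the F1 was l+ c co / l c+ co+.
The two rarest classes, l+ c+ co and l c co+, are the double crossovers. Comparing them with the parentals, only the c allele has switched, so c is the middle locus and the order is co – c – l.
Crossovers in the co–c interval produce the single-crossover classes l+ c co+ and l c+ co (104 + 79 = 183) plus the double crossovers (22).
RF(co–c) = (183 + 22) / 1704 = 205/1704 = 0.1203 → 12.0 cM.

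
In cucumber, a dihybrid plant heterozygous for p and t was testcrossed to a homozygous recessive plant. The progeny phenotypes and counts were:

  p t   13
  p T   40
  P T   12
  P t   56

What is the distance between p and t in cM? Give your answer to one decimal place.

20.7 cM

The two most frequent classes, P t (56) and p T (40), are the parental types, so the F1 was P t / p T.
The recombinant classes are P T and p t: 12 + 13 = 25.
Recombination frequency = 25/121 = 0.2066 ≈ 20.7%, i.e. 20.7 cM.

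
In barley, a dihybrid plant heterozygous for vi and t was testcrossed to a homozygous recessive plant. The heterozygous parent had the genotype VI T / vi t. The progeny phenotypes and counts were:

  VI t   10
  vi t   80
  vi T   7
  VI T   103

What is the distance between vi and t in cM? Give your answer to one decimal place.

The recombinant classes are VI t and vi T: 10 + 7 = 17.
Recombination frequency = 17/200 = 0.0850 ≈ 8.5%, i.e. 8.5 cM.

8.5 cM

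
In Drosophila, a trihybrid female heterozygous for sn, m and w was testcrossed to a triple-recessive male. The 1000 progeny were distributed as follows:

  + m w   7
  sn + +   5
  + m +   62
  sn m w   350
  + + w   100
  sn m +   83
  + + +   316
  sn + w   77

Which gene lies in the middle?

sn

The two most frequent reciprocal classes, sn m w and + + +, are the parental types, so the F1 was sn m w / + + +.
The two rarest classes, + m w and sn + +, are the double crossovers. Comparing them with the parentals, only the sn allele has switched, so sn is the middle locus and the order is m – sn – w.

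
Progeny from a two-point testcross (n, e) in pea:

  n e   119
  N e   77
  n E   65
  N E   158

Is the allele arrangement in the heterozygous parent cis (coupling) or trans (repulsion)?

The two most frequent classes are N E (158) and n e (119); these are the parental (non-recombinant) types.
So the F1 carried N E on one chromosome and n e on the other — the recessive alleles are on the same chromosome (cis / coupling).

cis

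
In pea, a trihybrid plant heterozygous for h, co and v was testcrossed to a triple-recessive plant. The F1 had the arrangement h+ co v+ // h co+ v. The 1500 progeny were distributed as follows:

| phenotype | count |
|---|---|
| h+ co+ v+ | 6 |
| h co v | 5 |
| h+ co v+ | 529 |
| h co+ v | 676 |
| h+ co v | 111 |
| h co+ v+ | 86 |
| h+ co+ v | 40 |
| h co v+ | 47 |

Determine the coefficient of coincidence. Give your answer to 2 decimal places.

The two rarest classes, h+ co+ v+ and h co v, are the double crossovers. Comparing them with the parentals, only the co allele has switched, so co is the middle locus and the order is h – co – v.
h–co: (87 + 11)/1500 = 0.0653; co–v: (197 + 11)/1500 = 0.1387.
Expected DCO frequency = 0.0653 × 0.1387 ≈ 0.00906; observed = 11/1500 ≈ 0.00733.
Coefficient of coincidence = 0.00733/0.00906 ≈ 0.81.

0.81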